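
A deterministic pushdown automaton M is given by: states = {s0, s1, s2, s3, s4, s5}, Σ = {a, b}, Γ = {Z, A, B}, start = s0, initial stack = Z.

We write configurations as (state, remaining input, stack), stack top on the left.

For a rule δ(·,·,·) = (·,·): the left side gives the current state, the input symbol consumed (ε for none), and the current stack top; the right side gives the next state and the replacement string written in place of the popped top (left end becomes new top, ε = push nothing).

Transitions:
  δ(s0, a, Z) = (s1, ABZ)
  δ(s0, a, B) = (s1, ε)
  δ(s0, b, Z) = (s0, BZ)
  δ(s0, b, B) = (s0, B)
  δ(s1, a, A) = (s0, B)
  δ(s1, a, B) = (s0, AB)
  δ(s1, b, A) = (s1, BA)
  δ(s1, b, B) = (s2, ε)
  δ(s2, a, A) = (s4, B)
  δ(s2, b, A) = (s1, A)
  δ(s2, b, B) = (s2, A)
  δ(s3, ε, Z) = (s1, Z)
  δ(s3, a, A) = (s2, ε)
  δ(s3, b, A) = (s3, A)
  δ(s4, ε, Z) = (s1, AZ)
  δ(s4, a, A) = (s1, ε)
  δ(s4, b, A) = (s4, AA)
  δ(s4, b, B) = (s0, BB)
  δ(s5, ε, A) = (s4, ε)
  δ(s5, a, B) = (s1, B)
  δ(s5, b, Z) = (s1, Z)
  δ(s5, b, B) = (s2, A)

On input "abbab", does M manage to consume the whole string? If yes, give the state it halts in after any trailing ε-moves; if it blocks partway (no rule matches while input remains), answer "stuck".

(s0, abbab, Z) ⊢ (s1, bbab, ABZ) ⊢ (s1, bab, BABZ) ⊢ (s2, ab, ABZ) ⊢ (s4, b, BBZ) ⊢ (s0, ε, BBBZ)
All input consumed; M is in state s0.

s0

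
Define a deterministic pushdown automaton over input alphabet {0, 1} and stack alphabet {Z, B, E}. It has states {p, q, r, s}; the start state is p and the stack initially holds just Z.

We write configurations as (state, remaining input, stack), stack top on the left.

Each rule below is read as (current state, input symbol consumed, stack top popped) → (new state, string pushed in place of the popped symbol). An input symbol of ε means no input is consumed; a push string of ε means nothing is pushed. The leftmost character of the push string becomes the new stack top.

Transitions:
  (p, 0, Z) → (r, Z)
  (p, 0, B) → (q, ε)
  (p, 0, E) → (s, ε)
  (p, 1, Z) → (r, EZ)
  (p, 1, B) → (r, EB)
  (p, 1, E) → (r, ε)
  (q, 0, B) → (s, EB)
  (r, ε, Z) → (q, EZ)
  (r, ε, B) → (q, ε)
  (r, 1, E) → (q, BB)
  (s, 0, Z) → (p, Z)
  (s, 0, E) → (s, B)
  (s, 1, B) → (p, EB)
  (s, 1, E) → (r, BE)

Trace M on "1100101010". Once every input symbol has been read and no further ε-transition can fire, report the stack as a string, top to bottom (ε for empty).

(p, 1100101010, Z) ⊢ (r, 100101010, EZ) ⊢ (q, 00101010, BBZ) ⊢ (s, 0101010, EBBZ) ⊢ (s, 101010, BBBZ) ⊢ (p, 01010, EBBBZ) ⊢ (s, 1010, BBBZ) ⊢ (p, 010, EBBBZ) ⊢ (s, 10, BBBZ) ⊢ (p, 0, EBBBZ) ⊢ (s, ε, BBBZ)
All input consumed in state s with stack BBBZ.

BBBZ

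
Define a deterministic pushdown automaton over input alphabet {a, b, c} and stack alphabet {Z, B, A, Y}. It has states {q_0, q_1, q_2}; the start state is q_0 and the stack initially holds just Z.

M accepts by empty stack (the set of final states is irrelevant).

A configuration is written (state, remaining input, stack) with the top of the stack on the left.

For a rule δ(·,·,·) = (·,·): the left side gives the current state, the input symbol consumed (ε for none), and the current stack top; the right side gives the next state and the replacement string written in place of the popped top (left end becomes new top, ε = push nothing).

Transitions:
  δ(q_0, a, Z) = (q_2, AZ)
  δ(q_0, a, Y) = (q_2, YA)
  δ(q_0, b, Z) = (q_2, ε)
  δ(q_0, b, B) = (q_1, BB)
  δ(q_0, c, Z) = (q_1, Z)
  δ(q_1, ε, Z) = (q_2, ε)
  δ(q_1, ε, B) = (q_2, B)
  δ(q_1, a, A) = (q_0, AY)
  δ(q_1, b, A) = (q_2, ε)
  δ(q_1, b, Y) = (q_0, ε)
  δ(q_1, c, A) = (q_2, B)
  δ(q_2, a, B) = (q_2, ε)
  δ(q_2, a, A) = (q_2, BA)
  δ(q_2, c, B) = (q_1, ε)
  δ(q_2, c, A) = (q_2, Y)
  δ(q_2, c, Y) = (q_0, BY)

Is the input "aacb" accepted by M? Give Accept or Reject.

(q_0, aacb, Z)
  read a, top Z: go to q_2, push AZ → (q_2, acb, AZ)
  read a, top A: go to q_2, push BA → (q_2, cb, BAZ)
  read c, top B: go to q_1, push ε → (q_1, b, AZ)
  read b, top A: go to q_2, push ε → (q_2, ε, Z)
All input consumed; stack is Z, not empty, and no further ε-move applies.

Reject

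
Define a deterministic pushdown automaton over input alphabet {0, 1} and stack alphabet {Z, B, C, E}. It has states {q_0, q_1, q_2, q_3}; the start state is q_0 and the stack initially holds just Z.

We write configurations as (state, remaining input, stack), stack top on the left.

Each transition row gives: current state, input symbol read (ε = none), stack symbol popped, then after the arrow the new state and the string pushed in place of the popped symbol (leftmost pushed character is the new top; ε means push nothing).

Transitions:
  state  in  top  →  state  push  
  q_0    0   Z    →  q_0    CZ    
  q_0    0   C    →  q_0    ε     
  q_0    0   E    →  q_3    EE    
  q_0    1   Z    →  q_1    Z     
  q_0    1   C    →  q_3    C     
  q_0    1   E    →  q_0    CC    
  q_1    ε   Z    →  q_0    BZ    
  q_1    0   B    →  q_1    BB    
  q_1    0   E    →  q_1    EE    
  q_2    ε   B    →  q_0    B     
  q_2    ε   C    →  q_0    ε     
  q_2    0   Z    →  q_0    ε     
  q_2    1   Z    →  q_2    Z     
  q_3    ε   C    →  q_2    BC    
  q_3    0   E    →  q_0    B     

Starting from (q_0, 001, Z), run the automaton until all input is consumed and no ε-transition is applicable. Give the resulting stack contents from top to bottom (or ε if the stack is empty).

BZ

(q_0, 001, Z)
  read 0, top Z: go to q_0, push CZ → (q_0, 01, CZ)
  read 0, top C: go to q_0, push ε → (q_0, 1, Z)
  read 1, top Z: go to q_1, push Z → (q_1, ε, Z)
  ε-move, top Z: go to q_0, push BZ → (q_0, ε, BZ)
All input consumed in state q_0 with stack BZ.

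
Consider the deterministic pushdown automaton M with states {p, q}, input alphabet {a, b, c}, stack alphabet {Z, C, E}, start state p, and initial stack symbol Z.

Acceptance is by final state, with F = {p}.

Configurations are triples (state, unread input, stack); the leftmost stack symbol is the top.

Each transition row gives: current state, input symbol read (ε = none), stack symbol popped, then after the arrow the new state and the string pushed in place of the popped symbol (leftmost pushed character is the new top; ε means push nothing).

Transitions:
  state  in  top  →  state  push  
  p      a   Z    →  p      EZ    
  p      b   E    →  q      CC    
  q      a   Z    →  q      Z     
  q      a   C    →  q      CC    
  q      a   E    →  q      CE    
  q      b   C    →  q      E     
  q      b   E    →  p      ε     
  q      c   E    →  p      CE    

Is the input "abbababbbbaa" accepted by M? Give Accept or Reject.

(p, abbababbbbaa, Z) ⊢ (p, bbababbbbaa, EZ) ⊢ (q, bababbbbaa, CCZ) ⊢ (q, ababbbbaa, ECZ) ⊢ (q, babbbbaa, CECZ) ⊢ (q, abbbbaa, EECZ) ⊢ (q, bbbbaa, CEECZ) ⊢ (q, bbbaa, EEECZ) ⊢ (p, bbaa, EECZ) ⊢ (q, baa, CCECZ) ⊢ (q, aa, ECECZ) ⊢ (q, a, CECECZ) ⊢ (q, ε, CCECECZ)
All input consumed; state q ∉ F and no further ε-move applies.

Reject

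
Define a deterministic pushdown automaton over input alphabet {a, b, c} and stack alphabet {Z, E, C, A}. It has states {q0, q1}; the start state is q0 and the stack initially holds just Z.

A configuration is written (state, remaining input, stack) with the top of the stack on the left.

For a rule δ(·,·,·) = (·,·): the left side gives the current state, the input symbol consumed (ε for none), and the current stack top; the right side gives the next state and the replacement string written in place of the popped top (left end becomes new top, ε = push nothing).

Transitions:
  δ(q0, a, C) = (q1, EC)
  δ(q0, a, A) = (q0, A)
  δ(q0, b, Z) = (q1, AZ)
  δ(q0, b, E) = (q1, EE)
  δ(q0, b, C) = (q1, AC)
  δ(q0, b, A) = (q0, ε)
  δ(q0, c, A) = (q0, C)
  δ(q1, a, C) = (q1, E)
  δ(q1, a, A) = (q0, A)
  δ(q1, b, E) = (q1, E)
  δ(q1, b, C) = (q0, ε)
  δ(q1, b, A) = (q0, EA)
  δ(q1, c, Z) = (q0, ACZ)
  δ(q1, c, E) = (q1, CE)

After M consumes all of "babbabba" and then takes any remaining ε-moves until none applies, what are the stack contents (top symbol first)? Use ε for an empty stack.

AZ

(q0, babbabba, Z)
  read b, top Z: go to q1, push AZ → (q1, abbabba, AZ)
  read a, top A: go to q0, push A → (q0, bbabba, AZ)
  read b, top A: go to q0, push ε → (q0, babba, Z)
  read b, top Z: go to q1, push AZ → (q1, abba, AZ)
  read a, top A: go to q0, push A → (q0, bba, AZ)
  read b, top A: go to q0, push ε → (q0, ba, Z)
  read b, top Z: go to q1, push AZ → (q1, a, AZ)
  read a, top A: go to q0, push A → (q0, ε, AZ)
All input consumed in state q0 with stack AZ.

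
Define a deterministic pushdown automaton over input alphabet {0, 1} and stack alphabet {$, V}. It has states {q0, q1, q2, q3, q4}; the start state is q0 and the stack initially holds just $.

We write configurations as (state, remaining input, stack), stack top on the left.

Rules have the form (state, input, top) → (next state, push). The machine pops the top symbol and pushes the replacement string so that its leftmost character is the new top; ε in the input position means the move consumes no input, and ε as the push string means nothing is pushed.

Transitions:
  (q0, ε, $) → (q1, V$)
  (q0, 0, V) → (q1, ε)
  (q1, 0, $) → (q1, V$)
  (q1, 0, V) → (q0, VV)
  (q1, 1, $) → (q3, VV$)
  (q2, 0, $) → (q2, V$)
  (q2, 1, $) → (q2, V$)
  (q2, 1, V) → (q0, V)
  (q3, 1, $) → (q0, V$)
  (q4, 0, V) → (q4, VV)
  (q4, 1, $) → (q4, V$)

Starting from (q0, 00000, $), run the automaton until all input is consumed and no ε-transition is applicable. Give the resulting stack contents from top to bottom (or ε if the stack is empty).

(q0, 00000, $)
  ε-move, top $: go to q1, push V$ → (q1, 00000, V$)
  read 0, top V: go to q0, push VV → (q0, 0000, VV$)
  read 0, top V: go to q1, push ε → (q1, 000, V$)
  read 0, top V: go to q0, push VV → (q0, 00, VV$)
  read 0, top V: go to q1, push ε → (q1, 0, V$)
  read 0, top V: go to q0, push VV → (q0, ε, VV$)
All input consumed in state q0 with stack VV$.

VV$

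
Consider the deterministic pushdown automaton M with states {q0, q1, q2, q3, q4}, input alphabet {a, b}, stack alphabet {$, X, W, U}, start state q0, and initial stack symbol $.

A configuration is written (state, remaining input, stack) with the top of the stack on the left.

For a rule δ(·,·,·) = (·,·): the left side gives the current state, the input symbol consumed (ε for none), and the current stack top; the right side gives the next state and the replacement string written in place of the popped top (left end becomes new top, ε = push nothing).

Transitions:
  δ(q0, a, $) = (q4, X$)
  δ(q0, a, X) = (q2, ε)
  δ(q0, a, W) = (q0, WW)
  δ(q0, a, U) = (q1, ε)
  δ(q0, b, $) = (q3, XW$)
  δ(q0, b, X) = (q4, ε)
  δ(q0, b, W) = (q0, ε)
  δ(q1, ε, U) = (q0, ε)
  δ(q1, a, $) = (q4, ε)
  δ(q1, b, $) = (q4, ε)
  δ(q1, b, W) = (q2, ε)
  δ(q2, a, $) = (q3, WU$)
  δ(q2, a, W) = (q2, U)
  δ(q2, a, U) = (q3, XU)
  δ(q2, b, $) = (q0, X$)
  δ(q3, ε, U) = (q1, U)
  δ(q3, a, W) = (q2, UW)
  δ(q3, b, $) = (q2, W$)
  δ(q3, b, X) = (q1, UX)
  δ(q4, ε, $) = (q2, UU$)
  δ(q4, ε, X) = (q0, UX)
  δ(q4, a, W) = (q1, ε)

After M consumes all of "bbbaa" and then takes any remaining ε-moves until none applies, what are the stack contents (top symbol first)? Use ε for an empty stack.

(q0, bbbaa, $)
  read b, top $: go to q3, push XW$ → (q3, bbaa, XW$)
  read b, top X: go to q1, push UX → (q1, baa, UXW$)
  ε-move, top U: go to q0, push ε → (q0, baa, XW$)
  read b, top X: go to q4, push ε → (q4, aa, W$)
  read a, top W: go to q1, push ε → (q1, a, $)
  read a, top $: go to q4, push ε → (q4, ε, ε)
All input consumed in state q4 with stack ε.

ε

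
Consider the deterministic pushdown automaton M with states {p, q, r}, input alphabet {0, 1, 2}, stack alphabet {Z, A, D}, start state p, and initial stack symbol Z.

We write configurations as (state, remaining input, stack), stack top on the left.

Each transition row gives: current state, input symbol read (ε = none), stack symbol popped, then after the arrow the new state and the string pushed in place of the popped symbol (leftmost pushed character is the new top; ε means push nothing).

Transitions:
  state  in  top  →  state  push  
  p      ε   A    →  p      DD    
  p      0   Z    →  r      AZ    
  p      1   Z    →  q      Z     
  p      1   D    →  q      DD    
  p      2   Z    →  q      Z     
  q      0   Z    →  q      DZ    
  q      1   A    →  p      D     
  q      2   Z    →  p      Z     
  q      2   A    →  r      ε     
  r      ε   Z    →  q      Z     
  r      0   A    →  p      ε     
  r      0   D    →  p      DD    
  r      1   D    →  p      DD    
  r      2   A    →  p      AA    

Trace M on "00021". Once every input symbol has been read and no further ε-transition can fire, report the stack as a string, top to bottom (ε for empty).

DDDAZ

(p, 00021, Z)
  read 0, top Z: go to r, push AZ → (r, 0021, AZ)
  read 0, top A: go to p, push ε → (p, 021, Z)
  read 0, top Z: go to r, push AZ → (r, 21, AZ)
  read 2, top A: go to p, push AA → (p, 1, AAZ)
  ε-move, top A: go to p, push DD → (p, 1, DDAZ)
  read 1, top D: go to q, push DD → (q, ε, DDDAZ)
All input consumed in state q with stack DDDAZ.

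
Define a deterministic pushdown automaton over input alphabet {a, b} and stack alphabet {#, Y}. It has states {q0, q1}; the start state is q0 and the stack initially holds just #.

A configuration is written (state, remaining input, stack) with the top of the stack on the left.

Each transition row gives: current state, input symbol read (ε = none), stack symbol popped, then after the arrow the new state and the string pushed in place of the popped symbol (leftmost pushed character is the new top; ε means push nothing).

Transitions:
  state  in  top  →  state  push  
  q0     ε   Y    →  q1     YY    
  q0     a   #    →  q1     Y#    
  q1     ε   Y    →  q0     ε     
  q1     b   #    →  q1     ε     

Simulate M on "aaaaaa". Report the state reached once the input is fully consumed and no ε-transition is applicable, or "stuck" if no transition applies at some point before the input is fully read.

(q0, aaaaaa, #)
  read a, top #: go to q1, push Y# → (q1, aaaaa, Y#)
  ε-move, top Y: go to q0, push ε → (q0, aaaaa, #)
  read a, top #: go to q1, push Y# → (q1, aaaa, Y#)
  ε-move, top Y: go to q0, push ε → (q0, aaaa, #)
  read a, top #: go to q1, push Y# → (q1, aaa, Y#)
  ε-move, top Y: go to q0, push ε → (q0, aaa, #)
  read a, top #: go to q1, push Y# → (q1, aa, Y#)
  ε-move, top Y: go to q0, push ε → (q0, aa, #)
  read a, top #: go to q1, push Y# → (q1, a, Y#)
  ε-move, top Y: go to q0, push ε → (q0, a, #)
  read a, top #: go to q1, push Y# → (q1, ε, Y#)
  ε-move, top Y: go to q0, push ε → (q0, ε, #)
All input consumed; M is in state q0.

q0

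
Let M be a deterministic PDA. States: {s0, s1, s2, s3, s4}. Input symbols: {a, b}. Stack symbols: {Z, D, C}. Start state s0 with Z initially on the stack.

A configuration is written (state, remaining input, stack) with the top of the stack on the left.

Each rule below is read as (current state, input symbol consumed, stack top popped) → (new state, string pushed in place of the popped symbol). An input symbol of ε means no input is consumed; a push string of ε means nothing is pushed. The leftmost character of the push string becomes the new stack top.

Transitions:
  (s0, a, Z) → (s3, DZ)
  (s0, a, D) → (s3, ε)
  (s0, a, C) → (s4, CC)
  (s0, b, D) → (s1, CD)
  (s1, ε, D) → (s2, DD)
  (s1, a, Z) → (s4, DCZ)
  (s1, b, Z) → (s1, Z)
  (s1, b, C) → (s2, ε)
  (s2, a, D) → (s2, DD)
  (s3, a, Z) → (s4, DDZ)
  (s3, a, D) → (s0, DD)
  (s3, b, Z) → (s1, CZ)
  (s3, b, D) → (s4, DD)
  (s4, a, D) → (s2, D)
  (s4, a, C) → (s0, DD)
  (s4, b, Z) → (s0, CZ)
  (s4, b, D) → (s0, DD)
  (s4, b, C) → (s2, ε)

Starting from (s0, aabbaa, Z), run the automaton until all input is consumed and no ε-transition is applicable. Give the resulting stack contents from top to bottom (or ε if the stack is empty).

DDDDZ

(s0, aabbaa, Z)
  read a, top Z: go to s3, push DZ → (s3, abbaa, DZ)
  read a, top D: go to s0, push DD → (s0, bbaa, DDZ)
  read b, top D: go to s1, push CD → (s1, baa, CDDZ)
  read b, top C: go to s2, push ε → (s2, aa, DDZ)
  read a, top D: go to s2, push DD → (s2, a, DDDZ)
  read a, top D: go to s2, push DD → (s2, ε, DDDDZ)
All input consumed in state s2 with stack DDDDZ.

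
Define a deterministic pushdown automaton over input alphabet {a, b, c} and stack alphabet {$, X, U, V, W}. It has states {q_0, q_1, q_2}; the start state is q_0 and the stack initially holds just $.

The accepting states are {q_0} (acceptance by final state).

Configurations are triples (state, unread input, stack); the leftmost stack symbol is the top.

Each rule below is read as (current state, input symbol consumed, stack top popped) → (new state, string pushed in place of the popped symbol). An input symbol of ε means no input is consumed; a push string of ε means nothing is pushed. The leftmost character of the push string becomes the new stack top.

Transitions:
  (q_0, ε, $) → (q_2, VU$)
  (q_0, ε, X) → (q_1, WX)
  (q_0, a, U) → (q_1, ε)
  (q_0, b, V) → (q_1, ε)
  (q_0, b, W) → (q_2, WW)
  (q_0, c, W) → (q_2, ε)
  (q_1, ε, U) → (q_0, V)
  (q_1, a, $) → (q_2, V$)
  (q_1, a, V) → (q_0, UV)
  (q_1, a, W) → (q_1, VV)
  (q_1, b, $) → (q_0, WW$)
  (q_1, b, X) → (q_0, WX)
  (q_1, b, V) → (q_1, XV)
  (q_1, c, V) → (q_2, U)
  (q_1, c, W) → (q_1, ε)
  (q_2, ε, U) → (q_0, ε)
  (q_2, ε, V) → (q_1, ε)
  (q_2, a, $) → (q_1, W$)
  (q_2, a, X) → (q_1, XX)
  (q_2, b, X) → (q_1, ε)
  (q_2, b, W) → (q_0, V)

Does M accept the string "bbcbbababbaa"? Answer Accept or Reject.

(q_0, bbcbbababbaa, $)
  ε-move, top $: go to q_2, push VU$ → (q_2, bbcbbababbaa, VU$)
  ε-move, top V: go to q_1, push ε → (q_1, bbcbbababbaa, U$)
  ε-move, top U: go to q_0, push V → (q_0, bbcbbababbaa, V$)
  read b, top V: go to q_1, push ε → (q_1, bcbbababbaa, $)
  read b, top $: go to q_0, push WW$ → (q_0, cbbababbaa, WW$)
  read c, top W: go to q_2, push ε → (q_2, bbababbaa, W$)
  read b, top W: go to q_0, push V → (q_0, bababbaa, V$)
  read b, top V: go to q_1, push ε → (q_1, ababbaa, $)
  read a, top $: go to q_2, push V$ → (q_2, babbaa, V$)
  ε-move, top V: go to q_1, push ε → (q_1, babbaa, $)
  read b, top $: go to q_0, push WW$ → (q_0, abbaa, WW$)
No transition applies at (q_0, abbaa, WW$); input not fully consumed.

Reject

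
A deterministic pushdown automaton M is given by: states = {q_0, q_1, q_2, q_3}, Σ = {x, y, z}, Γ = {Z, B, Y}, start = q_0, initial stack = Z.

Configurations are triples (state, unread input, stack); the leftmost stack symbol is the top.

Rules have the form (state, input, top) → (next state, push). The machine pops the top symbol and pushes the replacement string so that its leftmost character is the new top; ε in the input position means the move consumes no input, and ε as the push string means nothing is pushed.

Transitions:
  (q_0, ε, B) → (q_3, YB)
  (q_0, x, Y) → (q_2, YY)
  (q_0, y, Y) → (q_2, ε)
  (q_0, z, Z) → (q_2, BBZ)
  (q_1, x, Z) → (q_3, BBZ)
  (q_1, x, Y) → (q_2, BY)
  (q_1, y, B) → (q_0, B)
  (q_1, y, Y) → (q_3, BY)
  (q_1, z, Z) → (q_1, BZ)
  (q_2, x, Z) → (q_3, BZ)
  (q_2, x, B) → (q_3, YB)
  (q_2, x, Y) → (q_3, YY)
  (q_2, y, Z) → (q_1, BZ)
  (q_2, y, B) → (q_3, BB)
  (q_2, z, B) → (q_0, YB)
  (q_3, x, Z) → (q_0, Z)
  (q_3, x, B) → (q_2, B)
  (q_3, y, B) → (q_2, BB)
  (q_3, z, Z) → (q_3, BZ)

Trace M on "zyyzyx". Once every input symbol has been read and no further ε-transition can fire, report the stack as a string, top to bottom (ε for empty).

YBBBBZ

(q_0, zyyzyx, Z)
  read z, top Z: go to q_2, push BBZ → (q_2, yyzyx, BBZ)
  read y, top B: go to q_3, push BB → (q_3, yzyx, BBBZ)
  read y, top B: go to q_2, push BB → (q_2, zyx, BBBBZ)
  read z, top B: go to q_0, push YB → (q_0, yx, YBBBBZ)
  read y, top Y: go to q_2, push ε → (q_2, x, BBBBZ)
  read x, top B: go to q_3, push YB → (q_3, ε, YBBBBZ)
All input consumed in state q_3 with stack YBBBBZ.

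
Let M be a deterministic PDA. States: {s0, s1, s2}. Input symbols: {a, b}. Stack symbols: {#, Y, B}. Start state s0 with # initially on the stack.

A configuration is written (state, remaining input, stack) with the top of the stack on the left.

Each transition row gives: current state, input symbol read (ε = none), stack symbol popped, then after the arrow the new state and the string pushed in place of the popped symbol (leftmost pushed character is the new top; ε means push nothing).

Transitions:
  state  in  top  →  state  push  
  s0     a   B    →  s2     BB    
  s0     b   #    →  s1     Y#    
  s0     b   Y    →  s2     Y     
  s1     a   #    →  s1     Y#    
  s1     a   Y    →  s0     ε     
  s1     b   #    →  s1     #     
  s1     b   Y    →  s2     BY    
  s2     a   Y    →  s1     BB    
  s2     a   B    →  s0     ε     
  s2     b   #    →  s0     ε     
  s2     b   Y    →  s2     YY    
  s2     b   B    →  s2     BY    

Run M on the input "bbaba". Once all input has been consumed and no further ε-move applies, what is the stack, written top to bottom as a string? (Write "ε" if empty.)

(s0, bbaba, #)
  read b, top #: go to s1, push Y# → (s1, baba, Y#)
  read b, top Y: go to s2, push BY → (s2, aba, BY#)
  read a, top B: go to s0, push ε → (s0, ba, Y#)
  read b, top Y: go to s2, push Y → (s2, a, Y#)
  read a, top Y: go to s1, push BB → (s1, ε, BB#)
All input consumed in state s1 with stack BB#.

BB#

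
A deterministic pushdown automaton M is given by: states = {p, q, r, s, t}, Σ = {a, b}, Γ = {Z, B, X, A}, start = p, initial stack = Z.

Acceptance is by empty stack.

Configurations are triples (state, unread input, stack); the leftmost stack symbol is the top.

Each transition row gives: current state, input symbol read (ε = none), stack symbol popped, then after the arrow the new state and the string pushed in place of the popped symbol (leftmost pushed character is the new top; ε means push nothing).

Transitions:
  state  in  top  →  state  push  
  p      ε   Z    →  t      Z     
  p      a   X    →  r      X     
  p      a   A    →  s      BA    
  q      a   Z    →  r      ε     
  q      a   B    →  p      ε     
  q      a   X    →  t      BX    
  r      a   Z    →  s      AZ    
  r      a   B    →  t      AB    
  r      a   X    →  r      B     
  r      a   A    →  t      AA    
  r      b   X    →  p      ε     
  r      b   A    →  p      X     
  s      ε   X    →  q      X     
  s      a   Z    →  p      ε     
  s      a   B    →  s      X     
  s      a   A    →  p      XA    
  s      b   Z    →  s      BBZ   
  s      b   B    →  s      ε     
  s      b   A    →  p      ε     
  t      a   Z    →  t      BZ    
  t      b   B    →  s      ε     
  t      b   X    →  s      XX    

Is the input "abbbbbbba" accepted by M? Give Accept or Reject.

(p, abbbbbbba, Z)
  ε-move, top Z: go to t, push Z → (t, abbbbbbba, Z)
  read a, top Z: go to t, push BZ → (t, bbbbbbba, BZ)
  read b, top B: go to s, push ε → (s, bbbbbba, Z)
  read b, top Z: go to s, push BBZ → (s, bbbbba, BBZ)
  read b, top B: go to s, push ε → (s, bbbba, BZ)
  read b, top B: go to s, push ε → (s, bbba, Z)
  read b, top Z: go to s, push BBZ → (s, bba, BBZ)
  read b, top B: go to s, push ε → (s, ba, BZ)
  read b, top B: go to s, push ε → (s, a, Z)
  read a, top Z: go to p, push ε → (p, ε, ε)
All input consumed and the stack is empty.

Accept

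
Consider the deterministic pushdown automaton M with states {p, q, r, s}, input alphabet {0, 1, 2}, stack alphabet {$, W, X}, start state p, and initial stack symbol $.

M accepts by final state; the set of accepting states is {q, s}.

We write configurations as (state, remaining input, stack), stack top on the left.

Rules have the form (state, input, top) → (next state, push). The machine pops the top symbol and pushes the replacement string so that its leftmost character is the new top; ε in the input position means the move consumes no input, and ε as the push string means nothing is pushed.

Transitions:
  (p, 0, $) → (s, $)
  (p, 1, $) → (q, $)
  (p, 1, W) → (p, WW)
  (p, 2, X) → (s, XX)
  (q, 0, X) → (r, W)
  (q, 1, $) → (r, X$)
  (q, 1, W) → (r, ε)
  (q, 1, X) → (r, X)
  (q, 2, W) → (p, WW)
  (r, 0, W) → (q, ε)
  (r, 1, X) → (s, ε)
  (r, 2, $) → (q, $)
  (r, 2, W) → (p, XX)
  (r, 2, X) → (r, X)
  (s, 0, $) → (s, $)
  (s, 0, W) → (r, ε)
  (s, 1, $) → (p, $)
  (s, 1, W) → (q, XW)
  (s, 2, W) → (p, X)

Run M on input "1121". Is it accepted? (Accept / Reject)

Accept

(p, 1121, $)
  read 1, top $: go to q, push $ → (q, 121, $)
  read 1, top $: go to r, push X$ → (r, 21, X$)
  read 2, top X: go to r, push X → (r, 1, X$)
  read 1, top X: go to s, push ε → (s, ε, $)
All input consumed; state s ∈ F.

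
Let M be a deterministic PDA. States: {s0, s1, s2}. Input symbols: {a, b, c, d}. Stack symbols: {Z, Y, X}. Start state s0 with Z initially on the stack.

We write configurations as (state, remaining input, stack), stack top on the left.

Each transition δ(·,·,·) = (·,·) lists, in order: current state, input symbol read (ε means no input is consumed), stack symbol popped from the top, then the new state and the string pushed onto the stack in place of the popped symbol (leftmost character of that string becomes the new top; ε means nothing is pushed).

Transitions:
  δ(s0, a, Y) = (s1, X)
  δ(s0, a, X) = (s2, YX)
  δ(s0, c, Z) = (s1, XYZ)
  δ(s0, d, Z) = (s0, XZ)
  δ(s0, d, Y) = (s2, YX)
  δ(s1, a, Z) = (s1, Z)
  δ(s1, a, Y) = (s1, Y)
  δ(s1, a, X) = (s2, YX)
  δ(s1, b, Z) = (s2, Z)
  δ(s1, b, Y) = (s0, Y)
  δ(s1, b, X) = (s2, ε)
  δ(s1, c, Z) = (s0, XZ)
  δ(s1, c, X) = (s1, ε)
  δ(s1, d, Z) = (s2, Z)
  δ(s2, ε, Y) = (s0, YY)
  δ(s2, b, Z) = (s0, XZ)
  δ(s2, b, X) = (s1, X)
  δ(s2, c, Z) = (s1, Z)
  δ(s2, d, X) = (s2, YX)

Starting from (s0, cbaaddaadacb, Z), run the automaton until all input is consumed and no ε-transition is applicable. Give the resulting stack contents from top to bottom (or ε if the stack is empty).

(s0, cbaaddaadacb, Z) ⊢ (s1, baaddaadacb, XYZ) ⊢ (s2, aaddaadacb, YZ) ⊢ (s0, aaddaadacb, YYZ) ⊢ (s1, addaadacb, XYZ) ⊢ (s2, ddaadacb, YXYZ) ⊢ (s0, ddaadacb, YYXYZ) ⊢ (s2, daadacb, YXYXYZ) ⊢ (s0, daadacb, YYXYXYZ) ⊢ (s2, aadacb, YXYXYXYZ) ⊢ (s0, aadacb, YYXYXYXYZ) ⊢ (s1, adacb, XYXYXYXYZ) ⊢ (s2, dacb, YXYXYXYXYZ) ⊢ (s0, dacb, YYXYXYXYXYZ) ⊢ (s2, acb, YXYXYXYXYXYZ) ⊢ (s0, acb, YYXYXYXYXYXYZ) ⊢ (s1, cb, XYXYXYXYXYXYZ) ⊢ (s1, b, YXYXYXYXYXYZ) ⊢ (s0, ε, YXYXYXYXYXYZ)
All input consumed in state s0 with stack YXYXYXYXYXYZ.

YXYXYXYXYXYZ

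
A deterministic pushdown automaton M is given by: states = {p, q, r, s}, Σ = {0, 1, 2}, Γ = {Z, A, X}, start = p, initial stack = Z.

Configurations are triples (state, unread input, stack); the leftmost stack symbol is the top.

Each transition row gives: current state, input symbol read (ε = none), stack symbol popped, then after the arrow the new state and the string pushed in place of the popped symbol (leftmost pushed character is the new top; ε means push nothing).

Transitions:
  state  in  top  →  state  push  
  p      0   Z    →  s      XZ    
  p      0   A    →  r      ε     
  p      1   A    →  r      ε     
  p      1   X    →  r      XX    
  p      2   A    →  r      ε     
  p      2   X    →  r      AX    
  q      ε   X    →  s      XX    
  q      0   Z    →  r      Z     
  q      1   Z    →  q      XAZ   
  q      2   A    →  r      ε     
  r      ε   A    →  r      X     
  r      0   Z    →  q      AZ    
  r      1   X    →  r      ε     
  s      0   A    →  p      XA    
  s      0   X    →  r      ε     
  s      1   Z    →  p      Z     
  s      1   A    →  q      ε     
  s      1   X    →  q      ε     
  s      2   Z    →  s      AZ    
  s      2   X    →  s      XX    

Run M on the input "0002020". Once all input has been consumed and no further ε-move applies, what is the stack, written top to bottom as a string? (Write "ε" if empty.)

AZ

(p, 0002020, Z)
  read 0, top Z: go to s, push XZ → (s, 002020, XZ)
  read 0, top X: go to r, push ε → (r, 02020, Z)
  read 0, top Z: go to q, push AZ → (q, 2020, AZ)
  read 2, top A: go to r, push ε → (r, 020, Z)
  read 0, top Z: go to q, push AZ → (q, 20, AZ)
  read 2, top A: go to r, push ε → (r, 0, Z)
  read 0, top Z: go to q, push AZ → (q, ε, AZ)
All input consumed in state q with stack AZ.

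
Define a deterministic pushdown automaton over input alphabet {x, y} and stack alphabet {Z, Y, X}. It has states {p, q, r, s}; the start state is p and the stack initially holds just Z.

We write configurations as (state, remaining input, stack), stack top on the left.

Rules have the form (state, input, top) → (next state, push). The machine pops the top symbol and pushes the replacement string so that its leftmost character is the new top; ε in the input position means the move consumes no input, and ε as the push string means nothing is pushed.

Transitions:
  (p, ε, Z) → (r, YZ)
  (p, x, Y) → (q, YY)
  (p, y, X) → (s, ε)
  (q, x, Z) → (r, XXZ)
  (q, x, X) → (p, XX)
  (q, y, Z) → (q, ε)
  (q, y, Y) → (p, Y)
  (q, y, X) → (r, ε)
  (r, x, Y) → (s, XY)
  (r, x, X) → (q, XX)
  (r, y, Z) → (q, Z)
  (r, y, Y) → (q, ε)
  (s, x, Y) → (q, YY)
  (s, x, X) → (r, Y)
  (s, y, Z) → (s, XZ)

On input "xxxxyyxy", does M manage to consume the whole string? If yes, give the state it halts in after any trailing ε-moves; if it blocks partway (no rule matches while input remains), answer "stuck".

p

(p, xxxxyyxy, Z) ⊢ (r, xxxxyyxy, YZ) ⊢ (s, xxxyyxy, XYZ) ⊢ (r, xxyyxy, YYZ) ⊢ (s, xyyxy, XYYZ) ⊢ (r, yyxy, YYYZ) ⊢ (q, yxy, YYZ) ⊢ (p, xy, YYZ) ⊢ (q, y, YYYZ) ⊢ (p, ε, YYYZ)
All input consumed; M is in state p.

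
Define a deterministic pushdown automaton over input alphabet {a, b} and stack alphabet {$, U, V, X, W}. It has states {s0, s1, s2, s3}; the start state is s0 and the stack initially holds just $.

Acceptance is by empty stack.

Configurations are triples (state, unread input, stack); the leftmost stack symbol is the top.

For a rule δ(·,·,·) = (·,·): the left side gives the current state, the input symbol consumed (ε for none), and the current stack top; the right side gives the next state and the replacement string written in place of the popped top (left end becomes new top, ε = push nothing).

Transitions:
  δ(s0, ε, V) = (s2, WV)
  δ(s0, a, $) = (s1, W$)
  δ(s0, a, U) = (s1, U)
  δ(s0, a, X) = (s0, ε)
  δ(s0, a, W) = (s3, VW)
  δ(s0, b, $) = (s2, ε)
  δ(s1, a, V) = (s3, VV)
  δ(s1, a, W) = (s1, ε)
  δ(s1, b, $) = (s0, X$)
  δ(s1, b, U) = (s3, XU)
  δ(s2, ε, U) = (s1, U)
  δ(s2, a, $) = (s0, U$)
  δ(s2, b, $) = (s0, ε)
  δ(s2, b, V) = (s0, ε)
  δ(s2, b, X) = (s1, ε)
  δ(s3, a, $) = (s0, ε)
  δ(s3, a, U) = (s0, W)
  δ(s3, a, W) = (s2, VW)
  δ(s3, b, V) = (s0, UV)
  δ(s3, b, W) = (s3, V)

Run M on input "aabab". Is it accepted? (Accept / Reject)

(s0, aabab, $) ⊢ (s1, abab, W$) ⊢ (s1, bab, $) ⊢ (s0, ab, X$) ⊢ (s0, b, $) ⊢ (s2, ε, ε)
All input consumed and the stack is empty.

Accept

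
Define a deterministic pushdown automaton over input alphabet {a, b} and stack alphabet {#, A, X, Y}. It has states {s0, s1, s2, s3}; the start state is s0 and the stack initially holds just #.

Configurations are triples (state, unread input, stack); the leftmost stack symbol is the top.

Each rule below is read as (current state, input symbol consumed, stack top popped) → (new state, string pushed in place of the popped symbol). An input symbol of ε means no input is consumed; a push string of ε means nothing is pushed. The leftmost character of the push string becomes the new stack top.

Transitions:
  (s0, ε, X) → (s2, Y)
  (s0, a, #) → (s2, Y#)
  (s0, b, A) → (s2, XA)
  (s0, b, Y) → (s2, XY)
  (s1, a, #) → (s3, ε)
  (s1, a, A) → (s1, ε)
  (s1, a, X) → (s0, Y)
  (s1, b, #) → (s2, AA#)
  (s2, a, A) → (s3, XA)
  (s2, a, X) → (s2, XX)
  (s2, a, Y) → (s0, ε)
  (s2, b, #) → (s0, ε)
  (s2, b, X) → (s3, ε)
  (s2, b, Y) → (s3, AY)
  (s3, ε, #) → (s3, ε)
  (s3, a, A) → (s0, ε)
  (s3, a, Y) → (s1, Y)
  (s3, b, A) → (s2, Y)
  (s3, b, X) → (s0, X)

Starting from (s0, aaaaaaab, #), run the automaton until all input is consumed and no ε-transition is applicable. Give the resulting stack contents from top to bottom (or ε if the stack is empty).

(s0, aaaaaaab, #)
  read a, top #: go to s2, push Y# → (s2, aaaaaab, Y#)
  read a, top Y: go to s0, push ε → (s0, aaaaab, #)
  read a, top #: go to s2, push Y# → (s2, aaaab, Y#)
  read a, top Y: go to s0, push ε → (s0, aaab, #)
  read a, top #: go to s2, push Y# → (s2, aab, Y#)
  read a, top Y: go to s0, push ε → (s0, ab, #)
  read a, top #: go to s2, push Y# → (s2, b, Y#)
  read b, top Y: go to s3, push AY → (s3, ε, AY#)
All input consumed in state s3 with stack AY#.

AY#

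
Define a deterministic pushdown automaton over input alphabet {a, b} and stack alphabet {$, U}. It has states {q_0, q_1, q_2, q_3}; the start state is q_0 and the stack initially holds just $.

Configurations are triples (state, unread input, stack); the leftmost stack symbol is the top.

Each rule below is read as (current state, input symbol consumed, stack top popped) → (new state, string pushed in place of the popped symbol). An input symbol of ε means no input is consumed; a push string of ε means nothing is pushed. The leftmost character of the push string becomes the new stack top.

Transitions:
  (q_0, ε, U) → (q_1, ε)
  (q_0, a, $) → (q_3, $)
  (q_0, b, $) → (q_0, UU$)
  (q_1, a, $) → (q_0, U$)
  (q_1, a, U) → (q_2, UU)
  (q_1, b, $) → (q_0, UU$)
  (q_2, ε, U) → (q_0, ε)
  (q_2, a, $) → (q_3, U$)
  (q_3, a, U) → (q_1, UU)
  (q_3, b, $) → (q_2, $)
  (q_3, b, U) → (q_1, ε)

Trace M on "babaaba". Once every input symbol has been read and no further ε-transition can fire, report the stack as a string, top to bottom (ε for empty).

$

(q_0, babaaba, $)
  read b, top $: go to q_0, push UU$ → (q_0, abaaba, UU$)
  ε-move, top U: go to q_1, push ε → (q_1, abaaba, U$)
  read a, top U: go to q_2, push UU → (q_2, baaba, UU$)
  ε-move, top U: go to q_0, push ε → (q_0, baaba, U$)
  ε-move, top U: go to q_1, push ε → (q_1, baaba, $)
  read b, top $: go to q_0, push UU$ → (q_0, aaba, UU$)
  ε-move, top U: go to q_1, push ε → (q_1, aaba, U$)
  read a, top U: go to q_2, push UU → (q_2, aba, UU$)
  ε-move, top U: go to q_0, push ε → (q_0, aba, U$)
  ε-move, top U: go to q_1, push ε → (q_1, aba, $)
  read a, top $: go to q_0, push U$ → (q_0, ba, U$)
  ε-move, top U: go to q_1, push ε → (q_1, ba, $)
  read b, top $: go to q_0, push UU$ → (q_0, a, UU$)
  ε-move, top U: go to q_1, push ε → (q_1, a, U$)
  read a, top U: go to q_2, push UU → (q_2, ε, UU$)
  ε-move, top U: go to q_0, push ε → (q_0, ε, U$)
  ε-move, top U: go to q_1, push ε → (q_1, ε, $)
All input consumed in state q_1 with stack $.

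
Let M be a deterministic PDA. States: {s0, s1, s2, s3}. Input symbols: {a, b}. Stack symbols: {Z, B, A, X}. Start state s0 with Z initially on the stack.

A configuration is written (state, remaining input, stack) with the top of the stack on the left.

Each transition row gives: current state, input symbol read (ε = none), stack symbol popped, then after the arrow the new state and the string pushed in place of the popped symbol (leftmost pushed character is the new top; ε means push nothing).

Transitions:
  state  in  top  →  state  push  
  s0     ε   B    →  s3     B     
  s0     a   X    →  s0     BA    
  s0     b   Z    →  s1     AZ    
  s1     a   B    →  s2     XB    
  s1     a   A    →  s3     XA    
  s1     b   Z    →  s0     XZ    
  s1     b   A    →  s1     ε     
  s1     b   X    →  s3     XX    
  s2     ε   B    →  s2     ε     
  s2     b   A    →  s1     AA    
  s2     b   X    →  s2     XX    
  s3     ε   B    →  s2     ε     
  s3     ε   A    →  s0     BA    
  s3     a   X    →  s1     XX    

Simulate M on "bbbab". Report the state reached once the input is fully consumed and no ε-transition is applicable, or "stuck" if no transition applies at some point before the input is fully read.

(s0, bbbab, Z) ⊢ (s1, bbab, AZ) ⊢ (s1, bab, Z) ⊢ (s0, ab, XZ) ⊢ (s0, b, BAZ) ⊢ (s3, b, BAZ) ⊢ (s2, b, AZ) ⊢ (s1, ε, AAZ)
All input consumed; M is in state s1.

s1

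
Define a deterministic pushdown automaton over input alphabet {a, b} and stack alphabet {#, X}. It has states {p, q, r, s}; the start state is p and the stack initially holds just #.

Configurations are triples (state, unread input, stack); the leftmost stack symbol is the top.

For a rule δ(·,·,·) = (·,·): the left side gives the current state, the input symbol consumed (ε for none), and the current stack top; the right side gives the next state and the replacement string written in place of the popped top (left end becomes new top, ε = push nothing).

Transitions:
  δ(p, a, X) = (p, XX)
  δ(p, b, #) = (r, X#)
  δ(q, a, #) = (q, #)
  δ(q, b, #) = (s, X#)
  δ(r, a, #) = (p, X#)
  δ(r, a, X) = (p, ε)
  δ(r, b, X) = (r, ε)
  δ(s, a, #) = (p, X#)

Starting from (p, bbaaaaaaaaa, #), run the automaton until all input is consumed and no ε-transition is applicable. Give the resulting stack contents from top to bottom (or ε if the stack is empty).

(p, bbaaaaaaaaa, #)
  read b, top #: go to r, push X# → (r, baaaaaaaaa, X#)
  read b, top X: go to r, push ε → (r, aaaaaaaaa, #)
  read a, top #: go to p, push X# → (p, aaaaaaaa, X#)
  read a, top X: go to p, push XX → (p, aaaaaaa, XX#)
  read a, top X: go to p, push XX → (p, aaaaaa, XXX#)
  read a, top X: go to p, push XX → (p, aaaaa, XXXX#)
  read a, top X: go to p, push XX → (p, aaaa, XXXXX#)
  read a, top X: go to p, push XX → (p, aaa, XXXXXX#)
  read a, top X: go to p, push XX → (p, aa, XXXXXXX#)
  read a, top X: go to p, push XX → (p, a, XXXXXXXX#)
  read a, top X: go to p, push XX → (p, ε, XXXXXXXXX#)
All input consumed in state p with stack XXXXXXXXX#.

XXXXXXXXX#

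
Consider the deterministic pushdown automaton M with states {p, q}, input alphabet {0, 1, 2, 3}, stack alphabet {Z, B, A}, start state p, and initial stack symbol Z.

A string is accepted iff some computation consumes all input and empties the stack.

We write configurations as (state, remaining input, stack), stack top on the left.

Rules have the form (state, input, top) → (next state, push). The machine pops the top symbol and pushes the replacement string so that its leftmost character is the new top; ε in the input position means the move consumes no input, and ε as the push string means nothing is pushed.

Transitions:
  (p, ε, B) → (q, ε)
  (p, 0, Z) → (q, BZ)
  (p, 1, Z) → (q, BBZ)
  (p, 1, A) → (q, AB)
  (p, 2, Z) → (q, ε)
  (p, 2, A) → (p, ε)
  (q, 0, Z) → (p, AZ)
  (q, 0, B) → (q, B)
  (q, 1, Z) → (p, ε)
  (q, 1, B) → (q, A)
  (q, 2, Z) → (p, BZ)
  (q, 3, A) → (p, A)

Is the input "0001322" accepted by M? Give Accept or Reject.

Accept

(p, 0001322, Z)
  read 0, top Z: go to q, push BZ → (q, 001322, BZ)
  read 0, top B: go to q, push B → (q, 01322, BZ)
  read 0, top B: go to q, push B → (q, 1322, BZ)
  read 1, top B: go to q, push A → (q, 322, AZ)
  read 3, top A: go to p, push A → (p, 22, AZ)
  read 2, top A: go to p, push ε → (p, 2, Z)
  read 2, top Z: go to q, push ε → (q, ε, ε)
All input consumed and the stack is empty.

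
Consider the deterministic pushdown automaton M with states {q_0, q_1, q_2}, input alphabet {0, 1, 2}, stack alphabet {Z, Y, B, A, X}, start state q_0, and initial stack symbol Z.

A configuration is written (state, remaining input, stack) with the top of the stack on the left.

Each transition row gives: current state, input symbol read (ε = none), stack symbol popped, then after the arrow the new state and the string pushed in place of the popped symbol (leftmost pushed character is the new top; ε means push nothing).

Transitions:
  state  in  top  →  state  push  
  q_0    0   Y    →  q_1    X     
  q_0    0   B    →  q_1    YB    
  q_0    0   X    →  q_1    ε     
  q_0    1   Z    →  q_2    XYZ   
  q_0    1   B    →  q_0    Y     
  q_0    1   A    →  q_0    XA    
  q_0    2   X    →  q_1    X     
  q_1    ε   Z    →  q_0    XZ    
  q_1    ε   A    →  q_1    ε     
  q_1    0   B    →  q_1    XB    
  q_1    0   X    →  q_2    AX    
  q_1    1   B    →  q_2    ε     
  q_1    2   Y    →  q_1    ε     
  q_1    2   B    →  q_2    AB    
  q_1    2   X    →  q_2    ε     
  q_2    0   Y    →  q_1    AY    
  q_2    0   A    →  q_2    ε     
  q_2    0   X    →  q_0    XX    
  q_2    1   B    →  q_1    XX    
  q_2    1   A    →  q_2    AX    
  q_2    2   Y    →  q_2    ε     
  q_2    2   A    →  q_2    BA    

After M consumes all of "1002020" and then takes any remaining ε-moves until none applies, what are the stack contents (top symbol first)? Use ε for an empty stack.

(q_0, 1002020, Z)
  read 1, top Z: go to q_2, push XYZ → (q_2, 002020, XYZ)
  read 0, top X: go to q_0, push XX → (q_0, 02020, XXYZ)
  read 0, top X: go to q_1, push ε → (q_1, 2020, XYZ)
  read 2, top X: go to q_2, push ε → (q_2, 020, YZ)
  read 0, top Y: go to q_1, push AY → (q_1, 20, AYZ)
  ε-move, top A: go to q_1, push ε → (q_1, 20, YZ)
  read 2, top Y: go to q_1, push ε → (q_1, 0, Z)
  ε-move, top Z: go to q_0, push XZ → (q_0, 0, XZ)
  read 0, top X: go to q_1, push ε → (q_1, ε, Z)
  ε-move, top Z: go to q_0, push XZ → (q_0, ε, XZ)
All input consumed in state q_0 with stack XZ.

XZ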